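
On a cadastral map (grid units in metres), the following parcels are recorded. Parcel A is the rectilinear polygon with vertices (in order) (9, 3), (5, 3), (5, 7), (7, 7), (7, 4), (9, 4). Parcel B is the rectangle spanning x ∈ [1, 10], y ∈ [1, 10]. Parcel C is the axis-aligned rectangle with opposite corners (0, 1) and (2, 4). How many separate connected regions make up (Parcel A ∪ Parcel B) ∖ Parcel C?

(Parcel A ∪ Parcel B) ∖ Parcel C is a single connected region.

1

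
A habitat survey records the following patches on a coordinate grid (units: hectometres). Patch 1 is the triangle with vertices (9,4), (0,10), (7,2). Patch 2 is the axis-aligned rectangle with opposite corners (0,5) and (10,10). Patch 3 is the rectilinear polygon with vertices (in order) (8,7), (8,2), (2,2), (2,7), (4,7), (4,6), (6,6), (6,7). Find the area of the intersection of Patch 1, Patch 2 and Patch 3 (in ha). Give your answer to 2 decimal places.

3.75

The intersection is the polygon with vertices (4.375,5), (2.625,7), (4,7), (4,6), (6,6), (7.5,5).
By the shoelace formula its area is 3.75.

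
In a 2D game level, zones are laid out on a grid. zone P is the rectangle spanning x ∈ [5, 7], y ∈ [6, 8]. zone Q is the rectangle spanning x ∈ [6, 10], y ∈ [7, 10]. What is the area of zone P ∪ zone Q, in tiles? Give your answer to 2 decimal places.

15.00

By inclusion–exclusion:
Individual areas: |zone P| = 4, |zone Q| = 12.
|zone P∩zone Q|: x∈[6,7], y∈[7,8] → 1·1 = 1.
|zone P ∪ zone Q| = 16 − 1 = 15.00.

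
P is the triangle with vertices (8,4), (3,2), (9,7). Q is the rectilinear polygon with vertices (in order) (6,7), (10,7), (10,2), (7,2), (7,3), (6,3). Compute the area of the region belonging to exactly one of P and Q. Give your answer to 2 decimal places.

16.40

|P| = 6.5, |Q| = 19, |P∩Q| = 4.55.
|P △ Q| = |P| + |Q| − 2·|P∩Q| = 6.5 + 19 − 9.1 = 16.40.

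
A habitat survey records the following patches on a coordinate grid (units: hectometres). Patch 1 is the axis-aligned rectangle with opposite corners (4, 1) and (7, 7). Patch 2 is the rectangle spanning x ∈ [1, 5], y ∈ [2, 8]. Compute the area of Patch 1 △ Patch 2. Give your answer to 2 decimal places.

32.00

|Patch 1∩Patch 2|: x∈[4,5], y∈[2,7] → 1·5 = 5.
|Patch 1 △ Patch 2| = |Patch 1| + |Patch 2| − 2·|Patch 1∩Patch 2| = 18 + 24 − 10 = 32.00.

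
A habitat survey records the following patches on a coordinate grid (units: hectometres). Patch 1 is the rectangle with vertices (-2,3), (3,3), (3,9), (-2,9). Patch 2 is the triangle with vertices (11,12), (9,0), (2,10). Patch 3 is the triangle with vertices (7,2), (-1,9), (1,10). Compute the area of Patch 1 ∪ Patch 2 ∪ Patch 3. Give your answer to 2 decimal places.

86.98

By inclusion–exclusion:
Individual areas: |Patch 1| = 30, |Patch 2| = 52, |Patch 3| = 11.
|Patch 1∩Patch 2| = 0.0643.
|Patch 1∩Patch 3| = 5.9583.
|Patch 2∩Patch 3| = 0.
|Patch 1∩Patch 2∩Patch 3| = 0.
|Patch 1 ∪ Patch 2 ∪ Patch 3| = 93 − 6.0226 + 0 = 86.98.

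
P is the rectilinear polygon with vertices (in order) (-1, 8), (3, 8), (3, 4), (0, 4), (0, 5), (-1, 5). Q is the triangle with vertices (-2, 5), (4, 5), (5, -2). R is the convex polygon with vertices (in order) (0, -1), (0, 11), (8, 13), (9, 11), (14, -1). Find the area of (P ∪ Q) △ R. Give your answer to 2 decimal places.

|P ∪ Q| = 33.
|(P ∪ Q) ∩ R| = 27.5714.
|(P ∪ Q) △ R| = 33 + 147 − 55.1429 = 124.86.

124.86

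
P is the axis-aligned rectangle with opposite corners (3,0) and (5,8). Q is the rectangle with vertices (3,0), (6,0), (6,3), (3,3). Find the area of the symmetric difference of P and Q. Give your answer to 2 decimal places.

13.00

|P∩Q|: x∈[3,5], y∈[0,3] → 2·3 = 6.
|P △ Q| = |P| + |Q| − 2·|P∩Q| = 16 + 9 − 12 = 13.00.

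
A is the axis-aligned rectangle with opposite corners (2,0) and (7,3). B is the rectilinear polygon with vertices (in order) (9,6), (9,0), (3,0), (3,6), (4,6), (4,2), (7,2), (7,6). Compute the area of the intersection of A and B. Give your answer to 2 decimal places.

9.00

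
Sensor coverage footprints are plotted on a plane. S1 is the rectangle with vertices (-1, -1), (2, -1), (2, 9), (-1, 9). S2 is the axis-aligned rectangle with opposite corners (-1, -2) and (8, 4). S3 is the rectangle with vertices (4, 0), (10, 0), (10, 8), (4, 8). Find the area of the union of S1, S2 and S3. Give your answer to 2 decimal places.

101.00

By inclusion–exclusion:
Individual areas: |S1| = 30, |S2| = 54, |S3| = 48.
|S1∩S2|: x∈[-1,2], y∈[-1,4] → 3·5 = 15.
|S1∩S3| = 0 (no overlap).
|S2∩S3|: x∈[4,8], y∈[0,4] → 4·4 = 16.
|S1∩S2∩S3| = 0.
|S1 ∪ S2 ∪ S3| = 132 − 31 + 0 = 101.00.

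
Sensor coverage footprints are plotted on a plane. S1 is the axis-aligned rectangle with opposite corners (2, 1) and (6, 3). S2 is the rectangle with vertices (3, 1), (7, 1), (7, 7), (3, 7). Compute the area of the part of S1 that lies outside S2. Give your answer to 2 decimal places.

2.00

|S1∩S2|: x∈[3,6], y∈[1,3] → 3·2 = 6.
|S1| = 8.
|S1 ∖ S2| = |S1| − |S1∩S2| = 8 − 6 = 2.00.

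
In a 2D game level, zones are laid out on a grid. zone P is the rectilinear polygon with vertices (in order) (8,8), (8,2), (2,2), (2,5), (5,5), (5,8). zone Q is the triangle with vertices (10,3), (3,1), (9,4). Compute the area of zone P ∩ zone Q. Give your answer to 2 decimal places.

The intersection is the polygon with vertices (8,2.429), (6.5,2), (5,2), (8,3.5).
By the shoelace formula its area is 1.93.

1.93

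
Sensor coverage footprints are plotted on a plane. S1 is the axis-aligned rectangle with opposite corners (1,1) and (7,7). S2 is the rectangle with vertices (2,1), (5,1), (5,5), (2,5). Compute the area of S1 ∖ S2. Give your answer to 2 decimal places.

24.00

|S1∩S2|: x∈[2,5], y∈[1,5] → 3·4 = 12.
|S1| = 36.
|S1 ∖ S2| = |S1| − |S1∩S2| = 36 − 12 = 24.00.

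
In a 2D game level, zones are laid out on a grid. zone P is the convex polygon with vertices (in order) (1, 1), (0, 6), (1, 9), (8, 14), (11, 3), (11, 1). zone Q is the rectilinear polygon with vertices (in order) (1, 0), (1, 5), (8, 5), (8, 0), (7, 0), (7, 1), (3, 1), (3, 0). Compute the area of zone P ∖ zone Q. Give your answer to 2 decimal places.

|zone P| = 100, |zone P∩zone Q| = 28.
|zone P ∖ zone Q| = |zone P| − |zone P∩zone Q| = 100 − 28 = 72.00.

72.00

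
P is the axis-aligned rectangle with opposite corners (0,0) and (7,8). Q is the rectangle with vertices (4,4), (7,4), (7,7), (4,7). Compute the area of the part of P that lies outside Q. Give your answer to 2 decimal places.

47.00

|P∩Q|: x∈[4,7], y∈[4,7] → 3·3 = 9.
|P| = 56.
|P ∖ Q| = |P| − |P∩Q| = 56 − 9 = 47.00.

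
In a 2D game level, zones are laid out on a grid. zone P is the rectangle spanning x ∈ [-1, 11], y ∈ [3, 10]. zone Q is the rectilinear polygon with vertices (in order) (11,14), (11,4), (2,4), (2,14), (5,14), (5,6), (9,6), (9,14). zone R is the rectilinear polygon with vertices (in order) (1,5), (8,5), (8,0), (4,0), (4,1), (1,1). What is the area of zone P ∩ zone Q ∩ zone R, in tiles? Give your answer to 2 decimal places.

6.00

The intersection is the polygon with vertices (2,4), (2,5), (8,5), (8,4).
By the shoelace formula its area is 6.00.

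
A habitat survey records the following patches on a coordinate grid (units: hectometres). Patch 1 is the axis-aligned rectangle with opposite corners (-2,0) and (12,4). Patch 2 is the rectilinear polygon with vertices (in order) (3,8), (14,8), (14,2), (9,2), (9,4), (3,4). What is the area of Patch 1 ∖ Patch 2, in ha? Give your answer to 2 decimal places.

|Patch 1| = 56, |Patch 1∩Patch 2| = 6.
|Patch 1 ∖ Patch 2| = |Patch 1| − |Patch 1∩Patch 2| = 56 − 6 = 50.00.

50.00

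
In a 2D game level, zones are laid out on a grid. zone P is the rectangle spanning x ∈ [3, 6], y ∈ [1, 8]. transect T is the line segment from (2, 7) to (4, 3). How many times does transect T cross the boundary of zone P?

1

The segment meets the boundary at (3,5).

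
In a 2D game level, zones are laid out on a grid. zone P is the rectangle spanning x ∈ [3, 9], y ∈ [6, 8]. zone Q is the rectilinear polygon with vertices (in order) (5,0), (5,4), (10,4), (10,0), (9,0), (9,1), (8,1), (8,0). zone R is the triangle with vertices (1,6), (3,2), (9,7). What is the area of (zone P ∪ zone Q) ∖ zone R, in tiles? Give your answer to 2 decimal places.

|zone P ∪ zone Q| = 31.
|(zone P ∪ zone Q) ∩ zone R| = 3.2167.
|(zone P ∪ zone Q) ∖ zone R| = 31 − 3.2167 = 27.78.

27.78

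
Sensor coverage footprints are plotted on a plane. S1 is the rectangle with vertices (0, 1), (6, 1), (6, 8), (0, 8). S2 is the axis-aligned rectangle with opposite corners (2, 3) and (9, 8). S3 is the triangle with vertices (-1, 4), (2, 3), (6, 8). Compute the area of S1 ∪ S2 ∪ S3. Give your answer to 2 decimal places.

By inclusion–exclusion:
Individual areas: |S1| = 42, |S2| = 35, |S3| = 9.5.
|S1∩S2|: x∈[2,6], y∈[3,8] → 4·5 = 20.
|S1∩S3| = 9.0476.
|S2∩S3| = 5.4286.
|S1∩S2∩S3| = 5.4286.
|S1 ∪ S2 ∪ S3| = 86.5 − 34.4762 + 5.4286 = 57.45.

57.45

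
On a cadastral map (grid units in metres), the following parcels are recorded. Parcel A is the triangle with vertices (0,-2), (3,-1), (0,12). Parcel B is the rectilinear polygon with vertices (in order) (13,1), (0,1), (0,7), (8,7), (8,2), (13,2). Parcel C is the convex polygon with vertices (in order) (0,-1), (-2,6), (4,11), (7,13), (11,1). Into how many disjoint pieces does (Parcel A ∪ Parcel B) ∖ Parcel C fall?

(Parcel A ∪ Parcel B) ∖ Parcel C splits into 3 disjoint pieces (area 2.2852, area 1.8172, area 2.1667).

3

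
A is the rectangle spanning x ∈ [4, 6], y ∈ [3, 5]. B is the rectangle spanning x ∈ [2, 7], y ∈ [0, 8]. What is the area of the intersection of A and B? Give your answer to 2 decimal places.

4.00

|A∩B|: x∈[4,6], y∈[3,5] → 2·2 = 4.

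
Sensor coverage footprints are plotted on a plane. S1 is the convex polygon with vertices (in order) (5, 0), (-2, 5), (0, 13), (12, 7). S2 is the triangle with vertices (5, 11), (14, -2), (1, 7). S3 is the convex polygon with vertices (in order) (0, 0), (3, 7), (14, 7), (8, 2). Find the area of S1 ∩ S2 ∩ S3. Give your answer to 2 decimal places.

18.39

The intersection is the polygon with vertices (9.5,4.5), (7.5,2.5), (2.542,5.932), (3,7), (7.769,7).
By the shoelace formula its area is 18.39.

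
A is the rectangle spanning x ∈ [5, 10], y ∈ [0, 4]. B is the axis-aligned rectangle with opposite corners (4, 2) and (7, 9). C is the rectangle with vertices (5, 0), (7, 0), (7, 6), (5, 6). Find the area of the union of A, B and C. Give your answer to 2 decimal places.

37.00

By inclusion–exclusion:
Individual areas: |A| = 20, |B| = 21, |C| = 12.
|A∩B|: x∈[5,7], y∈[2,4] → 2·2 = 4.
|A∩C|: x∈[5,7], y∈[0,4] → 2·4 = 8.
|B∩C|: x∈[5,7], y∈[2,6] → 2·4 = 8.
|A∩B∩C| = 4.
|A ∪ B ∪ C| = 53 − 20 + 4 = 37.00.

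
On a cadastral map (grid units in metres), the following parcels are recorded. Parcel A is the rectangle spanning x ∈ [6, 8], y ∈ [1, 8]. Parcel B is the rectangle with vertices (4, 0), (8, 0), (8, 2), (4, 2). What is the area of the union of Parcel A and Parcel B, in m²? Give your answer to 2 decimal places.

By inclusion–exclusion:
Individual areas: |Parcel A| = 14, |Parcel B| = 8.
|Parcel A∩Parcel B|: x∈[6,8], y∈[1,2] → 2·1 = 2.
|Parcel A ∪ Parcel B| = 22 − 2 = 20.00.

20.00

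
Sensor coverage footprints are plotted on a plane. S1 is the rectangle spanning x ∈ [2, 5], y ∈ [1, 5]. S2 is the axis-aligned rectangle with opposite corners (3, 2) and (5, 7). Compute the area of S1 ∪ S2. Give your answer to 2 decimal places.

16.00

By inclusion–exclusion:
Individual areas: |S1| = 12, |S2| = 10.
|S1∩S2|: x∈[3,5], y∈[2,5] → 2·3 = 6.
|S1 ∪ S2| = 22 − 6 = 16.00.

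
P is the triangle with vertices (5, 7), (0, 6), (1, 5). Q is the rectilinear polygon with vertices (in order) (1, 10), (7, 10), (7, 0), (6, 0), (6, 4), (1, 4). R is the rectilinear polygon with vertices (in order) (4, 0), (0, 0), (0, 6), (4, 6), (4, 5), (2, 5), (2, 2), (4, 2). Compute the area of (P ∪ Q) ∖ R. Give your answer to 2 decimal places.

|P ∪ Q| = 40.6.
|(P ∪ Q) ∩ R| = 4.5.
|(P ∪ Q) ∖ R| = 40.6 − 4.5 = 36.10.

36.10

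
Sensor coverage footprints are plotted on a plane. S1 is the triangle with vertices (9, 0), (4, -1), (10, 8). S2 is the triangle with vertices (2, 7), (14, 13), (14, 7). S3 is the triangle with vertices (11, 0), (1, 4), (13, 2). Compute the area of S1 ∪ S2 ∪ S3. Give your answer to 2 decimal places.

By inclusion–exclusion:
Individual areas: |S1| = 19.5, |S2| = 36, |S3| = 14.
|S1∩S2| = 0.2708.
|S1∩S3| = 4.5389.
|S2∩S3| = 0.
|S1∩S2∩S3| = 0.
|S1 ∪ S2 ∪ S3| = 69.5 − 4.8098 + 0 = 64.69.

64.69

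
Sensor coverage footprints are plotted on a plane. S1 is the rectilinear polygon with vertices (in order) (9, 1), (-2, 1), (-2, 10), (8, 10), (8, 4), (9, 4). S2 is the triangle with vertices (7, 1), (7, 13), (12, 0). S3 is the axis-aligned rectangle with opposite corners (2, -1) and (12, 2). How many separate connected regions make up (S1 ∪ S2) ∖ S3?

1

(S1 ∪ S2) ∖ S3 is a single connected region.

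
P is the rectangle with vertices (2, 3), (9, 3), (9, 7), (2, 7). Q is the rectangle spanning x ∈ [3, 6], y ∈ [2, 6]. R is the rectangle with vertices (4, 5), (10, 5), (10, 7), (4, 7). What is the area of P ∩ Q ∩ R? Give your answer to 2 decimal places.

The intersection is the polygon with vertices (6,6), (6,5), (4,5), (4,6).
By the shoelace formula its area is 2.00.

2.00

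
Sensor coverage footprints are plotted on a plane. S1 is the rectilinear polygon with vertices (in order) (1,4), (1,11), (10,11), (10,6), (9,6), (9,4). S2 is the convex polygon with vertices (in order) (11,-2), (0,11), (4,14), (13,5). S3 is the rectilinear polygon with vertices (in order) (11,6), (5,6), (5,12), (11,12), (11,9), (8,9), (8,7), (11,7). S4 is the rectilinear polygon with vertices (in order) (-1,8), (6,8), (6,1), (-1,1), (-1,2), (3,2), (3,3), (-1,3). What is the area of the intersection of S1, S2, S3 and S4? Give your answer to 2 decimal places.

The intersection is the polygon with vertices (5,6), (5,8), (6,8), (6,6).
By the shoelace formula its area is 2.00.

2.00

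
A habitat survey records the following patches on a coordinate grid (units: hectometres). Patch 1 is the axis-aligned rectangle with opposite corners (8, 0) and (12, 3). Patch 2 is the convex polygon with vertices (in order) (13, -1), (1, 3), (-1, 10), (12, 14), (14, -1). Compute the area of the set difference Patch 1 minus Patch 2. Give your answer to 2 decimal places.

0.67

|Patch 1| = 12, |Patch 1∩Patch 2| = 11.3333.
|Patch 1 ∖ Patch 2| = |Patch 1| − |Patch 1∩Patch 2| = 12 − 11.3333 = 0.67.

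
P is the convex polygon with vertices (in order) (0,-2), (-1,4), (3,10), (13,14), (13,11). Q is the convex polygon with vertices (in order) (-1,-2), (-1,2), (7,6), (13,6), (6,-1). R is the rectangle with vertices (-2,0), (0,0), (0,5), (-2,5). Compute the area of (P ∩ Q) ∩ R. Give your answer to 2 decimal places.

The region (P ∩ Q) ∩ R is the polygon with vertices (0,2.5), (0,0), (-0.333,0), (-0.692,2.154).
By the shoelace formula its area is 1.22.

1.22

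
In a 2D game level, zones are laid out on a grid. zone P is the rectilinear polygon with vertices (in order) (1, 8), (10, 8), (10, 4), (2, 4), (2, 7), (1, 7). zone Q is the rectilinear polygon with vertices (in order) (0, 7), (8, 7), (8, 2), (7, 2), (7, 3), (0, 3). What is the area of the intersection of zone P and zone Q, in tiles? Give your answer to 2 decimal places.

18.00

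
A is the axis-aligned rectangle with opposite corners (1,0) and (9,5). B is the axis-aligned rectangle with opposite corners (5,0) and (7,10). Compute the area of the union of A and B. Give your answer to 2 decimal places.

By inclusion–exclusion:
Individual areas: |A| = 40, |B| = 20.
|A∩B|: x∈[5,7], y∈[0,5] → 2·5 = 10.
|A ∪ B| = 60 − 10 = 50.00.

50.00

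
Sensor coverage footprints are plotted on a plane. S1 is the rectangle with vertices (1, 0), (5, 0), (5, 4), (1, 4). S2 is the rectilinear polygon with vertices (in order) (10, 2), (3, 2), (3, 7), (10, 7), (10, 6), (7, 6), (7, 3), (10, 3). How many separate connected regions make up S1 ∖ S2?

1

S1 ∖ S2 is a single connected region.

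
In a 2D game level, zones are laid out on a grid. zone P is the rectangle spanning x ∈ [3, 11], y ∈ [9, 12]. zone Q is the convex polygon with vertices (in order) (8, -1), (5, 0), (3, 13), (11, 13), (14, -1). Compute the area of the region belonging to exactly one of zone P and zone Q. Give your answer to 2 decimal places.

94.81

|zone P| = 24, |zone Q| = 116.5, |zone P∩zone Q| = 22.8462.
|zone P △ zone Q| = |zone P| + |zone Q| − 2·|zone P∩zone Q| = 24 + 116.5 − 45.6923 = 94.81.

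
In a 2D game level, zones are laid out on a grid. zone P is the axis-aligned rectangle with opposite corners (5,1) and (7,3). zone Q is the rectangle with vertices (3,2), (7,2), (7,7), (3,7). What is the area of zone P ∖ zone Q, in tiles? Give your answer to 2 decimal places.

2.00

|zone P∩zone Q|: x∈[5,7], y∈[2,3] → 2·1 = 2.
|zone P| = 4.
|zone P ∖ zone Q| = |zone P| − |zone P∩zone Q| = 4 − 2 = 2.00.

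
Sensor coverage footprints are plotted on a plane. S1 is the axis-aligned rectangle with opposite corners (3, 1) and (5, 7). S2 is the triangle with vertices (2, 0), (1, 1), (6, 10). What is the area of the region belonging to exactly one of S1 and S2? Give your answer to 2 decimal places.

14.10

|S1| = 12, |S2| = 7, |S1∩S2| = 2.45.
|S1 △ S2| = |S1| + |S2| − 2·|S1∩S2| = 12 + 7 − 4.9 = 14.10.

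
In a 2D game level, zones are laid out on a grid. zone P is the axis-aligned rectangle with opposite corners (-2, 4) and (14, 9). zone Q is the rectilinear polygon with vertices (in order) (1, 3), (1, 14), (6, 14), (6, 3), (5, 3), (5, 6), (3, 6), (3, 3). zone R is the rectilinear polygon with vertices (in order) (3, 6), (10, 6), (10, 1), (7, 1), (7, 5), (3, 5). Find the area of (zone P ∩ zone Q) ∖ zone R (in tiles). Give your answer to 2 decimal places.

20.00

|zone P ∩ zone Q| = 21.
|(zone P ∩ zone Q) ∩ zone R| = 1.
|(zone P ∩ zone Q) ∖ zone R| = 21 − 1 = 20.00.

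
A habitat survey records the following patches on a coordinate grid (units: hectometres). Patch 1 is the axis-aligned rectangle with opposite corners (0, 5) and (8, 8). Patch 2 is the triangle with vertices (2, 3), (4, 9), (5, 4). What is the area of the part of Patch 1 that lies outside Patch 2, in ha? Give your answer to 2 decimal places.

20.00

|Patch 1| = 24, |Patch 1∩Patch 2| = 4.
|Patch 1 ∖ Patch 2| = |Patch 1| − |Patch 1∩Patch 2| = 24 − 4 = 20.00.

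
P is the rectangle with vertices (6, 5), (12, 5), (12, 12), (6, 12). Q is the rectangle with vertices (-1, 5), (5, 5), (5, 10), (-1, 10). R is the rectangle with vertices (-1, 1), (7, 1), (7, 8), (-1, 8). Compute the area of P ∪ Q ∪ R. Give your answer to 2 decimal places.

By inclusion–exclusion:
Individual areas: |P| = 42, |Q| = 30, |R| = 56.
|P∩Q| = 0 (no overlap).
|P∩R|: x∈[6,7], y∈[5,8] → 1·3 = 3.
|Q∩R|: x∈[-1,5], y∈[5,8] → 6·3 = 18.
|P∩Q∩R| = 0.
|P ∪ Q ∪ R| = 128 − 21 + 0 = 107.00.

107.00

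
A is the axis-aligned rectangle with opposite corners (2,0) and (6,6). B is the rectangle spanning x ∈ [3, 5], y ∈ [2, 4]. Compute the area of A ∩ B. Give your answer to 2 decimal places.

|A∩B|: x∈[3,5], y∈[2,4] → 2·2 = 4.

4.00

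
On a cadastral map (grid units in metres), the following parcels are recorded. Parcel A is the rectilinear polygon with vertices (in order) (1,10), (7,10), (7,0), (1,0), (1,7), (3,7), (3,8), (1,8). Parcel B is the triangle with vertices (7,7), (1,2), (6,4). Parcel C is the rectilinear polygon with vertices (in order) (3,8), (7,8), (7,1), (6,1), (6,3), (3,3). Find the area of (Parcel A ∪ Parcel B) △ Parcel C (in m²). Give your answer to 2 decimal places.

36.00

|Parcel A ∪ Parcel B| = 58.
|(Parcel A ∪ Parcel B) ∩ Parcel C| = 22.
|(Parcel A ∪ Parcel B) △ Parcel C| = 58 + 22 − 44 = 36.00.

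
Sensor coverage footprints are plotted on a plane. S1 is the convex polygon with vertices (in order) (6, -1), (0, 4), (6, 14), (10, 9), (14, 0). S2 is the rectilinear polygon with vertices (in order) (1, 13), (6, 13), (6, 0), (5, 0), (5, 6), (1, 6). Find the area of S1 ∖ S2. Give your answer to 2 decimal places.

|S1| = 113, |S1∩S2| = 24.9.
|S1 ∖ S2| = |S1| − |S1∩S2| = 113 − 24.9 = 88.10.

88.10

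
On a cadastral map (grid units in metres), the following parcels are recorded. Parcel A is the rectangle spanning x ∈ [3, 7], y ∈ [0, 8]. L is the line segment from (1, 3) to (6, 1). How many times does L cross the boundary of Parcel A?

1

The segment meets the boundary at (3,2.2).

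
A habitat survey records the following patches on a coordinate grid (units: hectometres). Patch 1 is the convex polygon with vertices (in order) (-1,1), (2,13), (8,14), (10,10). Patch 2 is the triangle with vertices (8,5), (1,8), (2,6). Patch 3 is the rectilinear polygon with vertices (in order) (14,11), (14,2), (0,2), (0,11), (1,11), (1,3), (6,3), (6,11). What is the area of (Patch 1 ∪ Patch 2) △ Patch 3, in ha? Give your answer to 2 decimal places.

121.40

|Patch 1 ∪ Patch 2| = 66.7067.
|(Patch 1 ∪ Patch 2) ∩ Patch 3| = 15.6526.
|(Patch 1 ∪ Patch 2) △ Patch 3| = 66.7067 + 86 − 31.3052 = 121.40.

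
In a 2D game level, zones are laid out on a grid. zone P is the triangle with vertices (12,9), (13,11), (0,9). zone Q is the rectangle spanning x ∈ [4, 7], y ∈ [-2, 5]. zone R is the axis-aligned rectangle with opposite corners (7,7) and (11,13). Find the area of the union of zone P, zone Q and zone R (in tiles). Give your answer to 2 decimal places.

By inclusion–exclusion:
Individual areas: |zone P| = 12, |zone Q| = 21, |zone R| = 24.
|zone P∩zone Q| = 0.
|zone P∩zone R| = 5.5385.
|zone Q∩zone R| = 0 (no overlap).
|zone P∩zone Q∩zone R| = 0.
|zone P ∪ zone Q ∪ zone R| = 57 − 5.5385 + 0 = 51.46.

51.46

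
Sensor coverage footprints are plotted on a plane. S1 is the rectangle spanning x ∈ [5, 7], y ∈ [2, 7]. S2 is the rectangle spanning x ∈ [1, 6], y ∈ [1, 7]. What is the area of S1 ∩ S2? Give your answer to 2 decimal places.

|S1∩S2|: x∈[5,6], y∈[2,7] → 1·5 = 5.

5.00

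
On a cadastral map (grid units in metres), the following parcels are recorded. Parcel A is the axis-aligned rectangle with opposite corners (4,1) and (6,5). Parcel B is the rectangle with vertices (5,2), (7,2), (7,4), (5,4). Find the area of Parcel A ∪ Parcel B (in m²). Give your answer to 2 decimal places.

By inclusion–exclusion:
Individual areas: |Parcel A| = 8, |Parcel B| = 4.
|Parcel A∩Parcel B|: x∈[5,6], y∈[2,4] → 1·2 = 2.
|Parcel A ∪ Parcel B| = 12 − 2 = 10.00.

10.00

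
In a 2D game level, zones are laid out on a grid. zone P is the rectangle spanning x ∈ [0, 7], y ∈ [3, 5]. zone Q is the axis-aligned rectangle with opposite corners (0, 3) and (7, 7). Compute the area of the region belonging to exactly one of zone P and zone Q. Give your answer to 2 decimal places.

14.00

|zone P∩zone Q|: x∈[0,7], y∈[3,5] → 7·2 = 14.
|zone P △ zone Q| = |zone P| + |zone Q| − 2·|zone P∩zone Q| = 14 + 28 − 28 = 14.00.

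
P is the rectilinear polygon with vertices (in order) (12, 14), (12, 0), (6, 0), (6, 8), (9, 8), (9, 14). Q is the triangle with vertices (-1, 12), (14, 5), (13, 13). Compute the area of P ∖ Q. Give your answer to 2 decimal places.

|P| = 66, |P∩Q| = 19.0405.
|P ∖ Q| = |P| − |P∩Q| = 66 − 19.0405 = 46.96.

46.96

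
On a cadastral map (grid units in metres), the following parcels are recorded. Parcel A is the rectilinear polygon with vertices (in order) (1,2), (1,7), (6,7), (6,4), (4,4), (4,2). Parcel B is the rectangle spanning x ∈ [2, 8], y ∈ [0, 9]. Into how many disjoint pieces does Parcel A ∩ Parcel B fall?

1

Parcel A ∩ Parcel B is a single connected region.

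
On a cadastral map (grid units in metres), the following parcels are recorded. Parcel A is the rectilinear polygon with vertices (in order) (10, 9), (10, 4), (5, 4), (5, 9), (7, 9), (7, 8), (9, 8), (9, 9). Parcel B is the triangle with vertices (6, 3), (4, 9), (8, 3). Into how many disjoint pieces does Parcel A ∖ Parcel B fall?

2

Parcel A ∖ Parcel B splits into 2 disjoint pieces (area 18.9167, area 0.6667).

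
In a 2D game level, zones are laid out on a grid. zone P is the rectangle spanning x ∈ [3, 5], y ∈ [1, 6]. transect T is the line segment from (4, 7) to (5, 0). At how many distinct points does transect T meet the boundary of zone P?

2

The segment meets the boundary at (4.857,1), (4.143,6).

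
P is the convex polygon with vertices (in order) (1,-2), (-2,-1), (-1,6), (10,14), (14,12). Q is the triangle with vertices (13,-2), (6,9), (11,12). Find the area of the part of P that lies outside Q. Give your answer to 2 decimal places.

87.19

|P| = 104, |P∩Q| = 16.8083.
|P ∖ Q| = |P| − |P∩Q| = 104 − 16.8083 = 87.19.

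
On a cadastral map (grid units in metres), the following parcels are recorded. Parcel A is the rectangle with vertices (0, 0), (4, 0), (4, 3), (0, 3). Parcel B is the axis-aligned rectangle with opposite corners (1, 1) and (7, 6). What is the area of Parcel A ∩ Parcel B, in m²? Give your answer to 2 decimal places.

6.00

|Parcel A∩Parcel B|: x∈[1,4], y∈[1,3] → 3·2 = 6.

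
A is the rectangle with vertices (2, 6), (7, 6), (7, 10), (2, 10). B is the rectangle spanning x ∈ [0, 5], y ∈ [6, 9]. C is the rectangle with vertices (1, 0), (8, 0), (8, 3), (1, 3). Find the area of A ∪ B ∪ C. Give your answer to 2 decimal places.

47.00

By inclusion–exclusion:
Individual areas: |A| = 20, |B| = 15, |C| = 21.
|A∩B|: x∈[2,5], y∈[6,9] → 3·3 = 9.
|A∩C| = 0 (no overlap).
|B∩C| = 0 (no overlap).
|A∩B∩C| = 0.
|A ∪ B ∪ C| = 56 − 9 + 0 = 47.00.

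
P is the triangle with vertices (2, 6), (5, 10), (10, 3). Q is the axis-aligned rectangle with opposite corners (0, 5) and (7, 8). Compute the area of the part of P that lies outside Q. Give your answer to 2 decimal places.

8.56

|P| = 20.5, |P∩Q| = 11.9381.
|P ∖ Q| = |P| − |P∩Q| = 20.5 − 11.9381 = 8.56.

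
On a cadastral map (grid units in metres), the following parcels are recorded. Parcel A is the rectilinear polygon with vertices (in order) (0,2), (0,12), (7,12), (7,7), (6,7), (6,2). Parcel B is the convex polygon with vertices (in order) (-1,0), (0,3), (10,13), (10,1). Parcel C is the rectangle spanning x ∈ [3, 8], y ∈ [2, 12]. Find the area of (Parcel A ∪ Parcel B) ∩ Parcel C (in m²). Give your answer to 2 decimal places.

48.50

The region (Parcel A ∪ Parcel B) ∩ Parcel C is the polygon with vertices (7,12), (7,10), (8,11), (8,2), (3,2), (3,12).
By the shoelace formula its area is 48.50.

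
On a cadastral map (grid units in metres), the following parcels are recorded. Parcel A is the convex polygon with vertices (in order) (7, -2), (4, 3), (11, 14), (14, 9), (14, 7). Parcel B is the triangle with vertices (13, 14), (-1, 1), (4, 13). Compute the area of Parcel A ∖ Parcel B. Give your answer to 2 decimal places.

71.68

|Parcel A| = 75, |Parcel A∩Parcel B| = 3.3162.
|Parcel A ∖ Parcel B| = |Parcel A| − |Parcel A∩Parcel B| = 75 − 3.3162 = 71.68.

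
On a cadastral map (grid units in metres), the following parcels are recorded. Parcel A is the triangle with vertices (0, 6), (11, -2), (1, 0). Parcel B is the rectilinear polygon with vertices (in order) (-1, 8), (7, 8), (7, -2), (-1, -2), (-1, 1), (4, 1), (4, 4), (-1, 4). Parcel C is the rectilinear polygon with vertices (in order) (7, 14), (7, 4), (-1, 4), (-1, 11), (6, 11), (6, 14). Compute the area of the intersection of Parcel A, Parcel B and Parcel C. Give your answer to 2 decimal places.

The intersection is the polygon with vertices (0.333,4), (0,6), (2.75,4).
By the shoelace formula its area is 2.42.

2.42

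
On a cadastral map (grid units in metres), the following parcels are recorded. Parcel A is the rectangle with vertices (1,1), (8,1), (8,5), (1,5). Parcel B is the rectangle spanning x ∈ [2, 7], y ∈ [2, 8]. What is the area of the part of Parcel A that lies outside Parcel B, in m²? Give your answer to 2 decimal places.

|Parcel A∩Parcel B|: x∈[2,7], y∈[2,5] → 5·3 = 15.
|Parcel A| = 28.
|Parcel A ∖ Parcel B| = |Parcel A| − |Parcel A∩Parcel B| = 28 − 15 = 13.00.

13.00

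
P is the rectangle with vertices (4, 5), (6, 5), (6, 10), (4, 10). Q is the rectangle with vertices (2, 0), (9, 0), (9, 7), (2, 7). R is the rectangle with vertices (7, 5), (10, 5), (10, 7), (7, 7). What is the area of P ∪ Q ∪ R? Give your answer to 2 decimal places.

57.00

By inclusion–exclusion:
Individual areas: |P| = 10, |Q| = 49, |R| = 6.
|P∩Q|: x∈[4,6], y∈[5,7] → 2·2 = 4.
|P∩R| = 0 (no overlap).
|Q∩R|: x∈[7,9], y∈[5,7] → 2·2 = 4.
|P∩Q∩R| = 0.
|P ∪ Q ∪ R| = 65 − 8 + 0 = 57.00.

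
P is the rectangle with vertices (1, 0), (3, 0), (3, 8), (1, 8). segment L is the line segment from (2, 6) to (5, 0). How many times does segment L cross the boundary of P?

The segment meets the boundary at (3,4).

1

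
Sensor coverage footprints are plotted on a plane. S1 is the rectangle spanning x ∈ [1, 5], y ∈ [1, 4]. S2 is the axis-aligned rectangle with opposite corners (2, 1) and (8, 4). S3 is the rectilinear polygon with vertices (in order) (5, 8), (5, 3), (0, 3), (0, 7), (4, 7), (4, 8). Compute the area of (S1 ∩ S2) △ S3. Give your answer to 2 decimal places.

24.00

|S1 ∩ S2| = 9.
|(S1 ∩ S2) ∩ S3| = 3.
|(S1 ∩ S2) △ S3| = 9 + 21 − 6 = 24.00.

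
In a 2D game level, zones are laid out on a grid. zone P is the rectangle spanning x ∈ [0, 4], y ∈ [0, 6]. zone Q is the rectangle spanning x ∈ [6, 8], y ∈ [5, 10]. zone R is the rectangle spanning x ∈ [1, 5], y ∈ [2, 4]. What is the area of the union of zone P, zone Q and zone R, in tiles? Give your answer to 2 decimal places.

By inclusion–exclusion:
Individual areas: |zone P| = 24, |zone Q| = 10, |zone R| = 8.
|zone P∩zone Q| = 0 (no overlap).
|zone P∩zone R|: x∈[1,4], y∈[2,4] → 3·2 = 6.
|zone Q∩zone R| = 0 (no overlap).
|zone P∩zone Q∩zone R| = 0.
|zone P ∪ zone Q ∪ zone R| = 42 − 6 + 0 = 36.00.

36.00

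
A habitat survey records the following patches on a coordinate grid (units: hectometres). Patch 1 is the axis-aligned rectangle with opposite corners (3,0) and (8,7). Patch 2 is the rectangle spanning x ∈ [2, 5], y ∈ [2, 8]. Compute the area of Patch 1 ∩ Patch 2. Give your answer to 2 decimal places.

10.00

|Patch 1∩Patch 2|: x∈[3,5], y∈[2,7] → 2·5 = 10.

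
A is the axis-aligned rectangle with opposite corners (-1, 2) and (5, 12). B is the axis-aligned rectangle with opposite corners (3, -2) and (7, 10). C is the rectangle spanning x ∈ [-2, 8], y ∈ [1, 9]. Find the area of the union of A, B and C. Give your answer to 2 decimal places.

112.00

By inclusion–exclusion:
Individual areas: |A| = 60, |B| = 48, |C| = 80.
|A∩B|: x∈[3,5], y∈[2,10] → 2·8 = 16.
|A∩C|: x∈[-1,5], y∈[2,9] → 6·7 = 42.
|B∩C|: x∈[3,7], y∈[1,9] → 4·8 = 32.
|A∩B∩C| = 14.
|A ∪ B ∪ C| = 188 − 90 + 14 = 112.00.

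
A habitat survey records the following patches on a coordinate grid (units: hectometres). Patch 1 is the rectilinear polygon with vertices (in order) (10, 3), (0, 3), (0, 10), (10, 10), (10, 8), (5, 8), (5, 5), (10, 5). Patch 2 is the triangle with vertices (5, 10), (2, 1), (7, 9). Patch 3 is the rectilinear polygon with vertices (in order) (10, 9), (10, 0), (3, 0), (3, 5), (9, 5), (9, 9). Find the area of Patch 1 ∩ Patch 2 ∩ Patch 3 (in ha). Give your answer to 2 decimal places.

The intersection is the polygon with vertices (3.333,5), (4.5,5), (3.25,3), (3,3), (3,4).
By the shoelace formula its area is 1.58.

1.58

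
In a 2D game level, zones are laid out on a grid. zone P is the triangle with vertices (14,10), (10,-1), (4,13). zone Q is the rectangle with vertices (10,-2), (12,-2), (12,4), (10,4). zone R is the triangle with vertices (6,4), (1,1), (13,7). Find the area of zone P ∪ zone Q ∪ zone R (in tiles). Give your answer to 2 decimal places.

70.43

By inclusion–exclusion:
Individual areas: |zone P| = 61, |zone Q| = 12, |zone R| = 3.
|zone P∩zone Q| = 4.5455.
|zone P∩zone R| = 1.0264.
|zone Q∩zone R| = 0.
|zone P∩zone Q∩zone R| = 0.
|zone P ∪ zone Q ∪ zone R| = 76 − 5.5719 + 0 = 70.43.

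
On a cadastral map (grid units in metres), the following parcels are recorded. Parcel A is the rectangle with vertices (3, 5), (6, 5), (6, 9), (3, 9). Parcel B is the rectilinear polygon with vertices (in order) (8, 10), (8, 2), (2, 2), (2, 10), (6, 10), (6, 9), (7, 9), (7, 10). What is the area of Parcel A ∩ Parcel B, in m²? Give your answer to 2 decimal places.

12.00

The intersection is the polygon with vertices (6,5), (3,5), (3,9), (6,9).
By the shoelace formula its area is 12.00.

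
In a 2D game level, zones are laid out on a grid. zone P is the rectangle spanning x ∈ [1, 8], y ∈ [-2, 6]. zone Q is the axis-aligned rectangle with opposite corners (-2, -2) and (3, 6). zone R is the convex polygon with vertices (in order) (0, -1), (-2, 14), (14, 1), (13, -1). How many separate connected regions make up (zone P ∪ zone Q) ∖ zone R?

2

(zone P ∪ zone Q) ∖ zone R splits into 2 disjoint pieces (area 0.0096, area 20.7333).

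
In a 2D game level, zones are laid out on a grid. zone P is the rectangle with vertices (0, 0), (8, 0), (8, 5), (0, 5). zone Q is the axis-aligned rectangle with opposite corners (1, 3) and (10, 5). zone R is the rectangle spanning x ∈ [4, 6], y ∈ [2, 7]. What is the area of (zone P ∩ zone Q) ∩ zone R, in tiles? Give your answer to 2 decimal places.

4.00

The region (zone P ∩ zone Q) ∩ zone R is the polygon with vertices (4,3), (4,5), (6,5), (6,3).
By the shoelace formula its area is 4.00.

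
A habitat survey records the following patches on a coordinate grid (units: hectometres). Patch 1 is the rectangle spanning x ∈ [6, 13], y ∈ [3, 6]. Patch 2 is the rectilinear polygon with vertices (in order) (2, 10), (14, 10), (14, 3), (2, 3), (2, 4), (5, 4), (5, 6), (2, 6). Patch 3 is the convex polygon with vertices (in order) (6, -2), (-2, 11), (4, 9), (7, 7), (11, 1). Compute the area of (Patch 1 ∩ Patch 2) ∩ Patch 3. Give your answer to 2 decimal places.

8.00

The region (Patch 1 ∩ Patch 2) ∩ Patch 3 is the polygon with vertices (7.667,6), (9.667,3), (6,3), (6,6).
By the shoelace formula its area is 8.00.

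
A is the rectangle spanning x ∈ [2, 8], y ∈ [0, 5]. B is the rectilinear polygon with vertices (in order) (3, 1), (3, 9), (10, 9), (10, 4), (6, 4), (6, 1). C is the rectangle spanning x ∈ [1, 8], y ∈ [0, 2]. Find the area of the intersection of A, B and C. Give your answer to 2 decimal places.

3.00

The intersection is the polygon with vertices (6,1), (3,1), (3,2), (6,2).
By the shoelace formula its area is 3.00.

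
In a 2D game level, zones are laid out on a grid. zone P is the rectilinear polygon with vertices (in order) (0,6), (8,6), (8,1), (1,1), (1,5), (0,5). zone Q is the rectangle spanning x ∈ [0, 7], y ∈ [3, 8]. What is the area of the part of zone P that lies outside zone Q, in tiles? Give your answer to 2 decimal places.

|zone P| = 36, |zone P∩zone Q| = 19.
|zone P ∖ zone Q| = |zone P| − |zone P∩zone Q| = 36 − 19 = 17.00.

17.00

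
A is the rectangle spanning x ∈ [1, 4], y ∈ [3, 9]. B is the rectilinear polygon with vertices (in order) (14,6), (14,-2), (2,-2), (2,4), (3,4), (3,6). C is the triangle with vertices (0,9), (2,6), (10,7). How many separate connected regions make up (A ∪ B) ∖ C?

2

(A ∪ B) ∖ C splits into 2 disjoint pieces (area 100, area 1.5).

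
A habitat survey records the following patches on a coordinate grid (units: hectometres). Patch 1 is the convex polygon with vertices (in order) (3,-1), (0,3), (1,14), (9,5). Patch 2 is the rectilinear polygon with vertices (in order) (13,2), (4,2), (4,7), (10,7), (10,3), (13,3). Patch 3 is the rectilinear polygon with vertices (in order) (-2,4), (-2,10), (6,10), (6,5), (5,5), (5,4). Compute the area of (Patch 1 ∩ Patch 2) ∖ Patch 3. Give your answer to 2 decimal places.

13.72

|Patch 1 ∩ Patch 2| = 18.7222.
|(Patch 1 ∩ Patch 2) ∩ Patch 3| = 5.
|(Patch 1 ∩ Patch 2) ∖ Patch 3| = 18.7222 − 5 = 13.72.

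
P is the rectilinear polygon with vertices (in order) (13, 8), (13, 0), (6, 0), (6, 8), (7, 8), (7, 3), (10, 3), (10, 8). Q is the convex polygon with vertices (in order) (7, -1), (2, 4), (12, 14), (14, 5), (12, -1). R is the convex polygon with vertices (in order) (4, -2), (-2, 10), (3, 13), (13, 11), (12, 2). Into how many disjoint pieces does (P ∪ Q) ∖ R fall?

(P ∪ Q) ∖ R splits into 2 disjoint pieces (area 19.1667, area 4.1783).

2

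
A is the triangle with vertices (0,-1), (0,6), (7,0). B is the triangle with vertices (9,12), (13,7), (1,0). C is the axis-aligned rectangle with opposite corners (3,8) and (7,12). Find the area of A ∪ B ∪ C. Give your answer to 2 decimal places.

By inclusion–exclusion:
Individual areas: |A| = 24.5, |B| = 44, |C| = 16.
|A∩B| = 3.5702.
|A∩C| = 0.
|B∩C| = 0.3333.
|A∩B∩C| = 0.
|A ∪ B ∪ C| = 84.5 − 3.9036 + 0 = 80.60.

80.60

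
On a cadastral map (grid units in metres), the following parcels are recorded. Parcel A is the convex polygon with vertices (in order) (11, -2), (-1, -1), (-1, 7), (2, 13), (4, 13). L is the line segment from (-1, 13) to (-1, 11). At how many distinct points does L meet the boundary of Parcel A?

0

The segment lies entirely outside Parcel A and never meets its boundary.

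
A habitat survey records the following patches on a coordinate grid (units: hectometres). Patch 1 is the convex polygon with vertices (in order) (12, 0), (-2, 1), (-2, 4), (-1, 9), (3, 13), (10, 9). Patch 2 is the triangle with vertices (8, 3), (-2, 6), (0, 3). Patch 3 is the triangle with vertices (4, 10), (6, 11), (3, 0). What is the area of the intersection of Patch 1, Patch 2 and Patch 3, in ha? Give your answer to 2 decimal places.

0.79

The intersection is the polygon with vertices (4.135,4.16), (3.818,3), (3.3,3), (3.437,4.369).
By the shoelace formula its area is 0.79.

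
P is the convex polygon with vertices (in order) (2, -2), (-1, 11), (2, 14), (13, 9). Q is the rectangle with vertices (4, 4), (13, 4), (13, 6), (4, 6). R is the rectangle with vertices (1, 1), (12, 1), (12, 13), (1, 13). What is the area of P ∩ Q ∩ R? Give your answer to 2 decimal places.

The intersection is the polygon with vertices (4,4), (4,6), (10,6), (8,4).
By the shoelace formula its area is 10.00.

10.00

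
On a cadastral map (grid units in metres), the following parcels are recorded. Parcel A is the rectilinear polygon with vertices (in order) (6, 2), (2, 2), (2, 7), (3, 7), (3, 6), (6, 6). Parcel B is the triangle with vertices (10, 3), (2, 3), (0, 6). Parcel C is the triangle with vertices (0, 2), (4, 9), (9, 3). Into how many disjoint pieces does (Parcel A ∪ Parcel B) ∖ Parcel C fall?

4

(Parcel A ∪ Parcel B) ∖ Parcel C splits into 4 disjoint pieces (area 1.7778, area 1.4409, area 0.6429, area 0.2).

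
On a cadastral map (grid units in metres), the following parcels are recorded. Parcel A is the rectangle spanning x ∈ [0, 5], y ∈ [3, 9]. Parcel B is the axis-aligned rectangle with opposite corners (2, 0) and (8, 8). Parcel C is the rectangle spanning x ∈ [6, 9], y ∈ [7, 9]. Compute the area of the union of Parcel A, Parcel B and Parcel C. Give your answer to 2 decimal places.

67.00

By inclusion–exclusion:
Individual areas: |Parcel A| = 30, |Parcel B| = 48, |Parcel C| = 6.
|Parcel A∩Parcel B|: x∈[2,5], y∈[3,8] → 3·5 = 15.
|Parcel A∩Parcel C| = 0 (no overlap).
|Parcel B∩Parcel C|: x∈[6,8], y∈[7,8] → 2·1 = 2.
|Parcel A∩Parcel B∩Parcel C| = 0.
|Parcel A ∪ Parcel B ∪ Parcel C| = 84 − 17 + 0 = 67.00.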